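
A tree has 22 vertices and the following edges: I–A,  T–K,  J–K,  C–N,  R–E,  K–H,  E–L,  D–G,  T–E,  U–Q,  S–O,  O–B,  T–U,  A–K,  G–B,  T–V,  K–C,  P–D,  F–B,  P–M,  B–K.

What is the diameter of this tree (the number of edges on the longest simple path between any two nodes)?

8

Starting from R, a farthest node is M at distance 8.
One longest path: R–E–T–K–B–G–D–P–M.
So the diameter is 8.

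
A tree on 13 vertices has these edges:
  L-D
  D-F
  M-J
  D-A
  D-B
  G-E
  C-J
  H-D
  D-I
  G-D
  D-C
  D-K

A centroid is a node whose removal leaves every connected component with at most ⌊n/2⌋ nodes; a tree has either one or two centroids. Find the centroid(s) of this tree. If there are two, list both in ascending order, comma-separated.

Delete D: the remaining components have sizes 3, 2, 1, 1, 1, 1, 1, 1, 1. Max 3 ≤ 6, so D is a centroid.
Every other node leaves some component of size > 6, so the centroid is unique.

D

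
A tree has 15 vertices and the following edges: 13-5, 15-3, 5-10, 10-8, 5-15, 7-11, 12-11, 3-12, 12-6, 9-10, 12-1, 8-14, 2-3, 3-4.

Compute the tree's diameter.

8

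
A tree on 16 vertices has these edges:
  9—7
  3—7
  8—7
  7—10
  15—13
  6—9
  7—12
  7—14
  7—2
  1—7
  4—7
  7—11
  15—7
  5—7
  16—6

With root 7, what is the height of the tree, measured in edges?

3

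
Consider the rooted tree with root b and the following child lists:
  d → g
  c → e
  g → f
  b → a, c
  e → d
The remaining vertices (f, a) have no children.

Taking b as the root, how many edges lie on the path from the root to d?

b – c – e – d — 3 edges.

3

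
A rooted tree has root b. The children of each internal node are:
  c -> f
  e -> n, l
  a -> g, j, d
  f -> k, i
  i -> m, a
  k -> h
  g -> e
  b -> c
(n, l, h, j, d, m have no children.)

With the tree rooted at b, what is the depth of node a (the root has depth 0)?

b → c → f → i → a — 4 edges.

4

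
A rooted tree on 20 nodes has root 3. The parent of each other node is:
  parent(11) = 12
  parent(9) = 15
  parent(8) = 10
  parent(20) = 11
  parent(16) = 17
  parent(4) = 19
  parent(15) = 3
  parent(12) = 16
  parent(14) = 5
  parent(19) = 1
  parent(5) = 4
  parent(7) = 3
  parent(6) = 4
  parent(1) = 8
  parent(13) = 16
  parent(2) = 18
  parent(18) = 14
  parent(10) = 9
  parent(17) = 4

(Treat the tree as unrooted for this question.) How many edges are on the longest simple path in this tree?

13

A longest path is 20 - 11 - 12 - 16 - 17 - 4 - 19 - 1 - 8 - 10 - 9 - 15 - 3 - 7, with 13 edges.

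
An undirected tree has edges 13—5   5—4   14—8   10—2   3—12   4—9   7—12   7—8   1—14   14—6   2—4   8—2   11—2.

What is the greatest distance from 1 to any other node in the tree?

6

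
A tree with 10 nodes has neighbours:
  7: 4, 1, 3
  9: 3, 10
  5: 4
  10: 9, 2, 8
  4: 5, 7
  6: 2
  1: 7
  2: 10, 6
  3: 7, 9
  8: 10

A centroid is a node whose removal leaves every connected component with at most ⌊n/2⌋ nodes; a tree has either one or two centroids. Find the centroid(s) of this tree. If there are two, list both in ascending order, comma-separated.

If 3 is removed the pieces have sizes 5, 4, all ≤ ⌊10/2⌋ = 5.
9 is adjacent to 3 and is also a centroid (the largest component after removing it is likewise 5).

3, 9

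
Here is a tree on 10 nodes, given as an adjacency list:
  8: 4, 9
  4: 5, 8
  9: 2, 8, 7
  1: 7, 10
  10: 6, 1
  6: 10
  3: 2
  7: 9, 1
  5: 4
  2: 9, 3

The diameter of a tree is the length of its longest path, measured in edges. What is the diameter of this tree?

Starting from 5, a farthest node is 6 at distance 7.
One longest path: 5–4–8–9–7–1–10–6.
So the diameter is 7.

7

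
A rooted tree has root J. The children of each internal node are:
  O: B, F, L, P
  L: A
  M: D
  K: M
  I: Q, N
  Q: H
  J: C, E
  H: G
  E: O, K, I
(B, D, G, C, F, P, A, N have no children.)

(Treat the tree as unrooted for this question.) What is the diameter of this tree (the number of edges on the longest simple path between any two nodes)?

A longest path is G-H-Q-I-E-O-L-A, with 7 edges.

7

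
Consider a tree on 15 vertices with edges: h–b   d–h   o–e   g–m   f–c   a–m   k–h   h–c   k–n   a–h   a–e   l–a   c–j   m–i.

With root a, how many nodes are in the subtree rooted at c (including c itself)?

c's subtree: {c, j, f}, size 3.

3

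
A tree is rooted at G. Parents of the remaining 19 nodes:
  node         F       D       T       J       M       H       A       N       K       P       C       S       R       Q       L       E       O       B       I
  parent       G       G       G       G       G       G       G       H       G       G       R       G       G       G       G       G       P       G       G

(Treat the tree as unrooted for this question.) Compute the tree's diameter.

4

Starting from O, a farthest node is C at distance 4.
One longest path: O - P - G - R - C.
So the diameter is 4.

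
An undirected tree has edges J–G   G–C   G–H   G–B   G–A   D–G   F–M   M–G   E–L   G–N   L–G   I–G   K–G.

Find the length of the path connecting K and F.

K - G - M - F: 3 edges.

3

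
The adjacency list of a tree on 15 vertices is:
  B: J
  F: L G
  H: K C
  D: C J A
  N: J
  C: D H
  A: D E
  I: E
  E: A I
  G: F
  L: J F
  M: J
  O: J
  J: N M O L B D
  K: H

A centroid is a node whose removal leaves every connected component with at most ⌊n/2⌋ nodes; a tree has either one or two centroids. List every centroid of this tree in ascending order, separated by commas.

J

If J is removed the pieces have sizes 7, 3, 1, 1, 1, 1, all ≤ ⌊15/2⌋ = 7.
No neighbour of J does as well, so J is the unique centroid.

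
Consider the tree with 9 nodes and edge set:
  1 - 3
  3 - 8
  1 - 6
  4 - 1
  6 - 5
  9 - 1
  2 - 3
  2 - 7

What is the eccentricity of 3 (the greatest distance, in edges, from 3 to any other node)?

A farthest node from 3 is 5.
The path 3 – 1 – 6 – 5 has 3 edges.

3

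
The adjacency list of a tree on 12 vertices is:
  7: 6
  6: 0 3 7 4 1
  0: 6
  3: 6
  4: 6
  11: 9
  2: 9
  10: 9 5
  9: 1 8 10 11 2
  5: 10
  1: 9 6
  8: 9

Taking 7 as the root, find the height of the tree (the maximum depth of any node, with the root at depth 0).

5

A deepest node is 5, reached by 7 – 6 – 1 – 9 – 10 – 5.
That path has 5 edges, so the height is 5.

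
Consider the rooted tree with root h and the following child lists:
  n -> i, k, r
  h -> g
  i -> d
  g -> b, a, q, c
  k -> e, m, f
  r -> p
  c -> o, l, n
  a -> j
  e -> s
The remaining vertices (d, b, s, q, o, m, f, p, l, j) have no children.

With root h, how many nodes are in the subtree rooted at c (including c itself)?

13

Descendants of c (including itself): c, n, o, l, k, i, r, e, m, f, d, p, s. That's 13.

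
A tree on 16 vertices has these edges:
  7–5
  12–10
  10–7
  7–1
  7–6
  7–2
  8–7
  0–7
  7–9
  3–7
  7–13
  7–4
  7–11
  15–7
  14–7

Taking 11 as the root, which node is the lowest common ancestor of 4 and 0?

7

4's ancestor chain is 4, 7, 11 and 0's is 0, 7, 11; they first meet at 7.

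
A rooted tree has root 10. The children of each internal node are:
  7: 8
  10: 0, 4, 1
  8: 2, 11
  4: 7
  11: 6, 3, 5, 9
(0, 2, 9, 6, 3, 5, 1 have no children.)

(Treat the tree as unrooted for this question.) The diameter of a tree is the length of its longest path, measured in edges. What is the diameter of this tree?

6

Starting from 0, a farthest node is 5 at distance 6.
One longest path: 0 – 10 – 4 – 7 – 8 – 11 – 5.
So the diameter is 6.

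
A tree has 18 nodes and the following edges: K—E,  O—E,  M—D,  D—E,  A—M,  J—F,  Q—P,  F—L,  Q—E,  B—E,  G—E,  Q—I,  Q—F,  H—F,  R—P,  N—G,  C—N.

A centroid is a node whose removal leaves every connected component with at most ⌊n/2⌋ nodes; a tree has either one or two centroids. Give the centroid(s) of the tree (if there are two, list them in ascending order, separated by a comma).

If E is removed the pieces have sizes 8, 3, 3, 1, 1, 1, all ≤ ⌊18/2⌋ = 9.
Every other node leaves some component of size > 9, so the centroid is unique.

E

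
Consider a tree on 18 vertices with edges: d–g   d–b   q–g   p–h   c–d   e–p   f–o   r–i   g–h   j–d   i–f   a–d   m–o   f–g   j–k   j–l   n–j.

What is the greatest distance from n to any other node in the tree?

A farthest node from n is m (r, e also at distance 6).
The path n–j–d–g–f–o–m has 6 edges.

6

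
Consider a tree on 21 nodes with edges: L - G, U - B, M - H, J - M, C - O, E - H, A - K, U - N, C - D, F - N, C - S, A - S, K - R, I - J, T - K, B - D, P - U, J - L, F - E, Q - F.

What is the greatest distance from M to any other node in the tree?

12

Distances from M peak at 12, attained at T (R also at distance 12).
M-H-E-F-N-U-B-D-C-S-A-K-T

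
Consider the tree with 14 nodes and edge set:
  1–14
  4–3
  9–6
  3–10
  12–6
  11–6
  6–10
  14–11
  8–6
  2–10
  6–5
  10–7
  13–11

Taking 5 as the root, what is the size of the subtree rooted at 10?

5

Descendants of 10 (including itself): 10, 2, 7, 3, 4. That's 5.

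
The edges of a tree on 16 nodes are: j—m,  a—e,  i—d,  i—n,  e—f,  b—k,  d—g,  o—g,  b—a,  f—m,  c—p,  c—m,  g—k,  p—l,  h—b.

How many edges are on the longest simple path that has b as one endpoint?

7

The node farthest from b is l, via b–a–e–f–m–c–p–l — 7 edges.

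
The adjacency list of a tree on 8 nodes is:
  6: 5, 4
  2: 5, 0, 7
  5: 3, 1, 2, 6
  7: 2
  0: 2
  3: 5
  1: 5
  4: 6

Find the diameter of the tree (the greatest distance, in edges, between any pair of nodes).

4

A longest path is 7 – 2 – 5 – 6 – 4, with 4 edges.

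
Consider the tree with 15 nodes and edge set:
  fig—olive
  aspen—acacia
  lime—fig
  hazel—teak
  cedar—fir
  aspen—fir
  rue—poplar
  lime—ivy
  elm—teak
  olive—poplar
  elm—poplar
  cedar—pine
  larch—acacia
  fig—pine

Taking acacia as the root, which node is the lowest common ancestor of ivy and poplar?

fig

ivy's ancestor chain is ivy, lime, fig, pine, cedar, fir, aspen, acacia and poplar's is poplar, olive, fig, pine, cedar, fir, aspen, acacia; they first meet at fig.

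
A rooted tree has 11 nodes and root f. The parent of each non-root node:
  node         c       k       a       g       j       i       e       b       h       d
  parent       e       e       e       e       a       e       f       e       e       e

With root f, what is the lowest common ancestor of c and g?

e

c's ancestor chain is c, e, f and g's is g, e, f; they first meet at e.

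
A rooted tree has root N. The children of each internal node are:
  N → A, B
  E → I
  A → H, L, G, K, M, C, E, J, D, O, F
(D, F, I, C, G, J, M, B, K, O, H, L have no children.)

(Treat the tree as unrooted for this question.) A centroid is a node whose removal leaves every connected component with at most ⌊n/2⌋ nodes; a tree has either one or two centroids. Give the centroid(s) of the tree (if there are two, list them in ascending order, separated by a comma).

A

Removing A splits the tree into components of sizes 2, 2, 1, 1, 1, 1, 1, 1, 1, 1, 1, 1; the largest is 2 ≤ ⌊15/2⌋ = 7.
No neighbour of A does as well, so A is the unique centroid.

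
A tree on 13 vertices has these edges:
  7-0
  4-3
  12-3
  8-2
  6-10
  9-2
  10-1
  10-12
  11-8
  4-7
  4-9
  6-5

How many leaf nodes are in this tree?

4

Degree-1 nodes: 0, 1, 5, 11 — 4 of them.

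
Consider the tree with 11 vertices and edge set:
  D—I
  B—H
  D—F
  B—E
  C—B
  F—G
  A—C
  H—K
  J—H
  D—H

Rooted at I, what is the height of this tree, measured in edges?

5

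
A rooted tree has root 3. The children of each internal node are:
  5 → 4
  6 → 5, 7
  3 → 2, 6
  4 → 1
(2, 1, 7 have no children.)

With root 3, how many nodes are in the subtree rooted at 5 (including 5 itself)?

3

The subtree rooted at 5 contains: 5, 4, 1 — 3 nodes.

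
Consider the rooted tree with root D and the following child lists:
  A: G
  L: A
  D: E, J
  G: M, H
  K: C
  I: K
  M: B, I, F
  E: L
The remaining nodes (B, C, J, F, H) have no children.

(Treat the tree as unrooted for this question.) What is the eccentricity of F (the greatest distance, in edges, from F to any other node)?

7

Distances from F peak at 7, attained at J.
F – M – G – A – L – E – D – J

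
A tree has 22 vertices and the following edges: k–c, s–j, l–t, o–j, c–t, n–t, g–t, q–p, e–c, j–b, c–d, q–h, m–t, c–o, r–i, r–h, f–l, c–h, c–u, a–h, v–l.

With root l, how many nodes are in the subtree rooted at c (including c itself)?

15

c's subtree: {c, o, e, h, d, u, k, j, q, r, a, b, s, p, i}, size 15.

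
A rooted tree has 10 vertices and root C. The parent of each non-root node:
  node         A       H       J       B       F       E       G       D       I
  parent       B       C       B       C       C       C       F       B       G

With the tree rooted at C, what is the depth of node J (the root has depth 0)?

Path from C to J: C – B – J, which has 2 edges.

2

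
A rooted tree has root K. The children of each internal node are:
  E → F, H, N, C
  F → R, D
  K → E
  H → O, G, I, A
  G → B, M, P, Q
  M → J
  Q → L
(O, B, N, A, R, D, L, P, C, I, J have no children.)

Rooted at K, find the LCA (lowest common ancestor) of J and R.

Ancestors of J (toward the root): J, M, G, H, E, K.
Ancestors of R: R, F, E, K.
The deepest node appearing in both lists is E.

E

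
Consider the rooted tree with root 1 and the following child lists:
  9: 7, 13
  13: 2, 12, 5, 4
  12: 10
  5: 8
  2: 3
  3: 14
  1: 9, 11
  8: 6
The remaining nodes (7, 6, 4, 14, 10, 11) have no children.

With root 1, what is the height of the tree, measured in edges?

A deepest node is 14, reached by 1 → 9 → 13 → 2 → 3 → 14.
That path has 5 edges, so the height is 5.

5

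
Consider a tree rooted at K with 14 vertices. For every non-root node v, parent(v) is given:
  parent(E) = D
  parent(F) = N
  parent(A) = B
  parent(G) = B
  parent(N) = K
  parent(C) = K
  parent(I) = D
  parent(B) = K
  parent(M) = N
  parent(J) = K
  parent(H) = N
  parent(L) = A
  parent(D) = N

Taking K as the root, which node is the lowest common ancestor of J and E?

K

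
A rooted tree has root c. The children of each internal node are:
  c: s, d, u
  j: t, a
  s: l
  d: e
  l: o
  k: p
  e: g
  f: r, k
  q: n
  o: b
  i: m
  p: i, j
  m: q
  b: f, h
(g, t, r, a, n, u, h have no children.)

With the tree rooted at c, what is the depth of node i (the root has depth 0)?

8

Climbing from i to the root: i – p – k – f – b – o – l – s – c. That's 8 steps.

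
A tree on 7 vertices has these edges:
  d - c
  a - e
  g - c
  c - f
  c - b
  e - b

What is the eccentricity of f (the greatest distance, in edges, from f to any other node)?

4

Distances from f peak at 4, attained at a.
f-c-b-e-a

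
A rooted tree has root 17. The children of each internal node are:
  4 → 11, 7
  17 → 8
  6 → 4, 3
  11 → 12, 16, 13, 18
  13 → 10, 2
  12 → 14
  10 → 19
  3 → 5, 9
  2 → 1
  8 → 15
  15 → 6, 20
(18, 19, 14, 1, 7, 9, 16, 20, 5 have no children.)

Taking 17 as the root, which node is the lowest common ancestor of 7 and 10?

7's ancestor chain is 7, 4, 6, 15, 8, 17 and 10's is 10, 13, 11, 4, 6, 15, 8, 17; they first meet at 4.

4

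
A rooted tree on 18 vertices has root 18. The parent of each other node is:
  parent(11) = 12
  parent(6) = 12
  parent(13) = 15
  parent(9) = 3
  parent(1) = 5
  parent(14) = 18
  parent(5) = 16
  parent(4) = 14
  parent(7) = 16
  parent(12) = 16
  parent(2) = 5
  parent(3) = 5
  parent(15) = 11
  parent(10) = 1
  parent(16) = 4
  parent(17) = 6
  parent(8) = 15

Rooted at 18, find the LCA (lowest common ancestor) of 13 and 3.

Path 13→root: 13 15 11 12 16 4 14 18; path 3→root: 3 5 16 4 14 18.
First common node: 16.

16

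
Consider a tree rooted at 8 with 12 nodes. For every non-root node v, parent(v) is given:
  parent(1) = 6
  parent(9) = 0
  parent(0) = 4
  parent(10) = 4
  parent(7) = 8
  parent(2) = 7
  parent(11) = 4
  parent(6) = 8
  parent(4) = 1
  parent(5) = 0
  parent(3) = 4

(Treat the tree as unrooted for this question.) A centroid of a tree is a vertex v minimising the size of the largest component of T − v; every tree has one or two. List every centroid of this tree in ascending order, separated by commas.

4

If 4 is removed the pieces have sizes 5, 3, 1, 1, 1, all ≤ ⌊12/2⌋ = 6.
Every other node leaves some component of size > 6, so the centroid is unique.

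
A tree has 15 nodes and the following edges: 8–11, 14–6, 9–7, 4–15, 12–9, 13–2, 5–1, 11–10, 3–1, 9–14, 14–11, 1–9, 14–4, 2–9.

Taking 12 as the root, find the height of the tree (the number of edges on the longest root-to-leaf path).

8 sits deepest: 12-9-14-11-8 — 4 edges from the root.

4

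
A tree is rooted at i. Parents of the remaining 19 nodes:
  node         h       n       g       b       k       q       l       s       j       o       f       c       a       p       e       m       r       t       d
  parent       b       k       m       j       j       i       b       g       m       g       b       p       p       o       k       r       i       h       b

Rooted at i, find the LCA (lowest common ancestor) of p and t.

m

Path p→root: p o g m r i; path t→root: t h b j m r i.
First common node: m.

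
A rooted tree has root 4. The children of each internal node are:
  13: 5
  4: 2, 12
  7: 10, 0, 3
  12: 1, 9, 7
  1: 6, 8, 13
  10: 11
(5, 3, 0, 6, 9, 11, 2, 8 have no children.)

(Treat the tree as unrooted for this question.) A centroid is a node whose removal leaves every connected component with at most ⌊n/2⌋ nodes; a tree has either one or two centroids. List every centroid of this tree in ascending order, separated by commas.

12

Removing 12 splits the tree into components of sizes 5, 5, 2, 1; the largest is 5 ≤ ⌊14/2⌋ = 7.
No neighbour of 12 does as well, so 12 is the unique centroid.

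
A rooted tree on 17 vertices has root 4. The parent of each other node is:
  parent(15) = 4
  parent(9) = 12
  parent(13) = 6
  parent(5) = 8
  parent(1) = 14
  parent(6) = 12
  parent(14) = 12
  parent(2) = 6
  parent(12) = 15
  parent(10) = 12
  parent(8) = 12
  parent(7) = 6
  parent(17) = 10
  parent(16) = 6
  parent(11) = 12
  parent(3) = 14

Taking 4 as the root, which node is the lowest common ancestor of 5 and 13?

5's ancestor chain is 5, 8, 12, 15, 4 and 13's is 13, 6, 12, 15, 4; they first meet at 12.

12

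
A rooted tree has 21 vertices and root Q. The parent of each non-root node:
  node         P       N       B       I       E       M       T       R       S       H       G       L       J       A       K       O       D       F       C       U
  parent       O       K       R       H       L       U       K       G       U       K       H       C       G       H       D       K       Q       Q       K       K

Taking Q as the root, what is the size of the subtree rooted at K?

The subtree rooted at K contains: K, H, U, C, O, T, N, G, A, I, M, S, L, P, R, J, E, B — 18 nodes.

18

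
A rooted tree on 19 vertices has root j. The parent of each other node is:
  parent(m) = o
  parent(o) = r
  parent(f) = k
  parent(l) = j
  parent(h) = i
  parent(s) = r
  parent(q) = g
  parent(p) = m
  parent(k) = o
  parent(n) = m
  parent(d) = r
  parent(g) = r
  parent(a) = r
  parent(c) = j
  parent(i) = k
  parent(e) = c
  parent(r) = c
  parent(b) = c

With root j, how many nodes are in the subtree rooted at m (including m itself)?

3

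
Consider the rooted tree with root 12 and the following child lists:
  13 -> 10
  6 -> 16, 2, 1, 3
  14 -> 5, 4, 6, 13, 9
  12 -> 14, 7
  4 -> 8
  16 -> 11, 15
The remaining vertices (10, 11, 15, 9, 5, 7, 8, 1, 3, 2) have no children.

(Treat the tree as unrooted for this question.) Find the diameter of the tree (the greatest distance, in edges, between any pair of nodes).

5

BFS from 11 reaches 10 last, at distance 5; BFS from 10 confirms no node is farther.
Path: 11-16-6-14-13-10.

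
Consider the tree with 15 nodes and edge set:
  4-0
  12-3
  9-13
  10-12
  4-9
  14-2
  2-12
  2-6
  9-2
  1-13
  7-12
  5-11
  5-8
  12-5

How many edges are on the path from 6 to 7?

3

Walking from 6: 6 – 2 – 12 – 7. Length 3.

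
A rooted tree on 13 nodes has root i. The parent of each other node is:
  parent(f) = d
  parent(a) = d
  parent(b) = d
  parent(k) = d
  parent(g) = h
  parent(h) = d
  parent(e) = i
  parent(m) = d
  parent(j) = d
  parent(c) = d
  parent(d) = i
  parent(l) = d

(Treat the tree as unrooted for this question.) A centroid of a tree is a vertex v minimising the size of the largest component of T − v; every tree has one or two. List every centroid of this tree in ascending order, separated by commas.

d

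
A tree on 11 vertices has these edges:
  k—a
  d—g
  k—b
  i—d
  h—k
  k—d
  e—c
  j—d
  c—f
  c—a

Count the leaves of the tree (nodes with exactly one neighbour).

7

The leaves are b, e, f, g, h, i, j.
That is 7 leaves.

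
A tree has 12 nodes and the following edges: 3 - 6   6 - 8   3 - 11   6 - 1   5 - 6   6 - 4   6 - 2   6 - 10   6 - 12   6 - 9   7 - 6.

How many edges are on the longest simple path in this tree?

3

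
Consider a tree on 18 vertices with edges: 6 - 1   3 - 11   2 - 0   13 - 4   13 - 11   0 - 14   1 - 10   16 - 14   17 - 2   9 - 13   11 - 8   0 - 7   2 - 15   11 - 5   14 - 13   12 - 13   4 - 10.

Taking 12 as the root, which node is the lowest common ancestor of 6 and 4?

4

Ancestors of 6 (toward the root): 6, 1, 10, 4, 13, 12.
Ancestors of 4: 4, 13, 12.
The deepest node appearing in both lists is 4.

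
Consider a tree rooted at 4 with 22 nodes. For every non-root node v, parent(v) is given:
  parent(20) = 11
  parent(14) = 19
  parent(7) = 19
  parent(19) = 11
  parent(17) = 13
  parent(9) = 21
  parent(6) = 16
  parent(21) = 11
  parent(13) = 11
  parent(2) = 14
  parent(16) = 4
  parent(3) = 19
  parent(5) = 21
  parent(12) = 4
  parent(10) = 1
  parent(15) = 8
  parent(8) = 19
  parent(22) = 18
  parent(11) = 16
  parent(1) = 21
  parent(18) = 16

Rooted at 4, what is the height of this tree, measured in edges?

5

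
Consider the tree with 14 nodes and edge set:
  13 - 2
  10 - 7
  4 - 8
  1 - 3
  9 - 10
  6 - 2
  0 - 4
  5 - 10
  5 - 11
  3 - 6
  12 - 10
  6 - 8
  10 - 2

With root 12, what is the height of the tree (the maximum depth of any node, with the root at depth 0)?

6

The longest root-to-leaf path is 12 → 10 → 2 → 6 → 8 → 4 → 0 (6 edges).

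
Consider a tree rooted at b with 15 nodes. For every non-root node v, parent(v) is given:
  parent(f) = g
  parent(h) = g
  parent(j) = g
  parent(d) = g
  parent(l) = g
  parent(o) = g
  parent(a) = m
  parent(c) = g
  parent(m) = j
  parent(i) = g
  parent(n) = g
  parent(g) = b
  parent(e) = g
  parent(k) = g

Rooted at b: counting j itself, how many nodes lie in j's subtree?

3

The subtree rooted at j contains: j, m, a — 3 nodes.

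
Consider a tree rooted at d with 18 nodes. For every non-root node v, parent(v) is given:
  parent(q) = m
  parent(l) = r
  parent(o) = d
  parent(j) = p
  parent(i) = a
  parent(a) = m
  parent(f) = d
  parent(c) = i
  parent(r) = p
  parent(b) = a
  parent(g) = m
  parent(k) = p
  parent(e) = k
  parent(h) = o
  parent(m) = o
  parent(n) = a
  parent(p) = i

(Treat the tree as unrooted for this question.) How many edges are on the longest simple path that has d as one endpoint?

7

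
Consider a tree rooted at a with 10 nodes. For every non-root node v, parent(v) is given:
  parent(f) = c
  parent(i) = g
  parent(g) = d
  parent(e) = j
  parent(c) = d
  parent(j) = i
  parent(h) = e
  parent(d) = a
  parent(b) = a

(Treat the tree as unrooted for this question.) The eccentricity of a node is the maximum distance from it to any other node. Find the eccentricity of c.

6

A farthest node from c is h.
The path c–d–g–i–j–e–h has 6 edges.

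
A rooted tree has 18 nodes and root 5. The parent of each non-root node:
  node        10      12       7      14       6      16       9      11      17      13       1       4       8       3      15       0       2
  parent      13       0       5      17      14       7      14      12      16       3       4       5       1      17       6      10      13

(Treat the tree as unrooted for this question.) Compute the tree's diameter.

A longest path is 11 – 12 – 0 – 10 – 13 – 3 – 17 – 16 – 7 – 5 – 4 – 1 – 8, with 12 edges.

12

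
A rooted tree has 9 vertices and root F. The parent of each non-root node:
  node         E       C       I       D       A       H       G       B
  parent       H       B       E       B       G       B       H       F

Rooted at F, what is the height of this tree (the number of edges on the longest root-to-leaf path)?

A deepest node is I, reached by F – B – H – E – I.
That path has 4 edges, so the height is 4.

4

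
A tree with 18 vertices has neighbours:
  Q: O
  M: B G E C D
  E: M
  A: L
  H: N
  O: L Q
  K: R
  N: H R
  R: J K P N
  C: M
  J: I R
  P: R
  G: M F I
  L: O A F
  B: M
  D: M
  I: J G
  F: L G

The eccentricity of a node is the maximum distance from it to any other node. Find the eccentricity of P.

Distances from P peak at 8, attained at Q.
P – R – J – I – G – F – L – O – Q

8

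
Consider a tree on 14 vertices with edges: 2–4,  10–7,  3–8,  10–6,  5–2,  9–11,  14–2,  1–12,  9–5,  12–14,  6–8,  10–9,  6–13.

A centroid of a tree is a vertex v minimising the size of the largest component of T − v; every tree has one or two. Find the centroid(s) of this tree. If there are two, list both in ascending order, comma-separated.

Delete 9: the remaining components have sizes 6, 6, 1. Max 6 ≤ 7, so 9 is a centroid.
Every other node leaves some component of size > 7, so the centroid is unique.

9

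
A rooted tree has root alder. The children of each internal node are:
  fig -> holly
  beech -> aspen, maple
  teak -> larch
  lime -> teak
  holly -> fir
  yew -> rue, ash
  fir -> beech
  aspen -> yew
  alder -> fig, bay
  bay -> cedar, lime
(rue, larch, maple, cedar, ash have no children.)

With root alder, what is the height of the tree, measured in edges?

7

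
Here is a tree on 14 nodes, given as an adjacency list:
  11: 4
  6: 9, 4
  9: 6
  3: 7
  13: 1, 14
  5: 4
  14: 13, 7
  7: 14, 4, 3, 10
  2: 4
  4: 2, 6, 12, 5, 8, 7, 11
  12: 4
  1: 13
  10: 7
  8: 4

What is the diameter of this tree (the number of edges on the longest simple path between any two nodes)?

6

Starting from 1, a farthest node is 9 at distance 6.
One longest path: 1–13–14–7–4–6–9.
So the diameter is 6.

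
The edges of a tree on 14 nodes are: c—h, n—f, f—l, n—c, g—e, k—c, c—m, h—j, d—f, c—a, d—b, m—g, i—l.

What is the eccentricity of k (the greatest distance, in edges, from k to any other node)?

5

Distances from k peak at 5, attained at i (b also at distance 5).
k–c–n–f–l–i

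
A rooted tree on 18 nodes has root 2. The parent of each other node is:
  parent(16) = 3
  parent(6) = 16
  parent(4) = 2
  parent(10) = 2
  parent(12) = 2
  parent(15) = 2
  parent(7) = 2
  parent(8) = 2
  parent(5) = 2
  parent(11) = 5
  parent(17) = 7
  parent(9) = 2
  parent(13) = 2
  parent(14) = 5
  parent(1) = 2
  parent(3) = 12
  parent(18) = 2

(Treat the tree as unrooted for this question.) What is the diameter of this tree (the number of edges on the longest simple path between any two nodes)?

Starting from 6, a farthest node is 14 at distance 6.
One longest path: 6-16-3-12-2-5-14.
So the diameter is 6.

6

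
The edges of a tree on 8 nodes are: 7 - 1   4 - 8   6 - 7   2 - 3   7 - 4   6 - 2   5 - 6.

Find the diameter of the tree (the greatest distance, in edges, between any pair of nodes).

Starting from 3, a farthest node is 8 at distance 5.
One longest path: 3 – 2 – 6 – 7 – 4 – 8.
So the diameter is 5.

5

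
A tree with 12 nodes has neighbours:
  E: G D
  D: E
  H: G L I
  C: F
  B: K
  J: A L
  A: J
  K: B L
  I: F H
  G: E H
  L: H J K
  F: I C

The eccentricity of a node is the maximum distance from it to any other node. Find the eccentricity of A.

6

Distances from A peak at 6, attained at C (D also at distance 6).
A–J–L–H–I–F–C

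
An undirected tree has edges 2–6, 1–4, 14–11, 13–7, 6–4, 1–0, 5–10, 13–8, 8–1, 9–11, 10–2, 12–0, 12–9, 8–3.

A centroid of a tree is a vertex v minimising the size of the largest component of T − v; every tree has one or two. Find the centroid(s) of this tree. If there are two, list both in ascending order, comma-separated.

1

Removing 1 splits the tree into components of sizes 5, 5, 4; the largest is 5 ≤ ⌊15/2⌋ = 7.
Every other node leaves some component of size > 7, so the centroid is unique.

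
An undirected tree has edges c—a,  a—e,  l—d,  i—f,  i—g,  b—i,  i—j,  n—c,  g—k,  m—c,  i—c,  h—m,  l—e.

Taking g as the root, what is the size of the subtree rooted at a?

4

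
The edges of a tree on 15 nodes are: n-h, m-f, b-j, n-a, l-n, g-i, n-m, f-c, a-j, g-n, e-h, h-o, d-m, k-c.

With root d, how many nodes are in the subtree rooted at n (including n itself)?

n's subtree: {n, g, a, h, l, i, j, e, o, b}, size 10.

10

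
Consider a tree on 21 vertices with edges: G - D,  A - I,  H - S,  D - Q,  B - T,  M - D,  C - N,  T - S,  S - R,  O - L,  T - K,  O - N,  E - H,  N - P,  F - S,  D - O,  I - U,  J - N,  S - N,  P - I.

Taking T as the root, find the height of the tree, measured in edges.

5

A deepest node is U, reached by T – S – N – P – I – U.
That path has 5 edges, so the height is 5.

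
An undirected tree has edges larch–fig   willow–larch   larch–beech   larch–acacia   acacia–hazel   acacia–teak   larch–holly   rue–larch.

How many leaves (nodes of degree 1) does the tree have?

The leaves are beech, fig, hazel, holly, rue, teak, willow.
That is 7 leaves.

7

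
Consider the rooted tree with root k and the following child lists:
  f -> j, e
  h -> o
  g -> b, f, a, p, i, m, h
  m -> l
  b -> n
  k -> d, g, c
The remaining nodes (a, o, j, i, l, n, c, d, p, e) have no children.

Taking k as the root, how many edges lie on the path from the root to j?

k–g–f–j — 3 edges.

3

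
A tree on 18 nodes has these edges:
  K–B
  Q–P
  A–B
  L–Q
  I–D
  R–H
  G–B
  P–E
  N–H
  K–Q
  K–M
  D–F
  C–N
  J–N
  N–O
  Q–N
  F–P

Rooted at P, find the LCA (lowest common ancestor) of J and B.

Q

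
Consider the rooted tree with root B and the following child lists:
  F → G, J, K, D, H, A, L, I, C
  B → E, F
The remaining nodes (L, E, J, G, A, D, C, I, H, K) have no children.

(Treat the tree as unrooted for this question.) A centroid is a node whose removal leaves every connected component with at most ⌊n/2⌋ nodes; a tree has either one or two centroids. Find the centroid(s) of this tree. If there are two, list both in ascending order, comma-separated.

F

Delete F: the remaining components have sizes 2, 1, 1, 1, 1, 1, 1, 1, 1, 1. Max 2 ≤ 6, so F is a centroid.
Every other node leaves some component of size > 6, so the centroid is unique.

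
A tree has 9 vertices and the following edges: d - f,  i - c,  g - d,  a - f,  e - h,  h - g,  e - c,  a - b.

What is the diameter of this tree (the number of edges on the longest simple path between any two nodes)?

8

A longest path is b – a – f – d – g – h – e – c – i, with 8 edges.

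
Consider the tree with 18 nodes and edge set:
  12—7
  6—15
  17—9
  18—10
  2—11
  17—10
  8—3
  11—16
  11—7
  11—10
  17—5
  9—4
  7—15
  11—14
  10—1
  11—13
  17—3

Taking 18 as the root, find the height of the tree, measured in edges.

5

The longest root-to-leaf path is 18 → 10 → 11 → 7 → 15 → 6 (5 edges).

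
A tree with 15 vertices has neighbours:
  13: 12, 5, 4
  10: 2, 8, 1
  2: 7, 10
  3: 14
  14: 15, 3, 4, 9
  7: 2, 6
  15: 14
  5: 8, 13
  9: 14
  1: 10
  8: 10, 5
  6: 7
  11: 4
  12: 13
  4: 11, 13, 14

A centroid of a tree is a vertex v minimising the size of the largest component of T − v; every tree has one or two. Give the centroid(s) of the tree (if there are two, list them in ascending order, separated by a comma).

13

Delete 13: the remaining components have sizes 7, 6, 1. Max 7 ≤ 7, so 13 is a centroid.
No neighbour of 13 does as well, so 13 is the unique centroid.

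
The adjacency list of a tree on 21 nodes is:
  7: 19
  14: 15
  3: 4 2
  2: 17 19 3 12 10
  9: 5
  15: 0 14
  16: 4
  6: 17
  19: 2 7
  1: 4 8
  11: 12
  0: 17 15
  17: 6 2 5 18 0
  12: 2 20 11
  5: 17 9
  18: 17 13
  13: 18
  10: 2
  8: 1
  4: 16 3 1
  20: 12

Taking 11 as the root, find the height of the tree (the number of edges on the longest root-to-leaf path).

The longest root-to-leaf path is 11 – 12 – 2 – 3 – 4 – 1 – 8 (6 edges).

6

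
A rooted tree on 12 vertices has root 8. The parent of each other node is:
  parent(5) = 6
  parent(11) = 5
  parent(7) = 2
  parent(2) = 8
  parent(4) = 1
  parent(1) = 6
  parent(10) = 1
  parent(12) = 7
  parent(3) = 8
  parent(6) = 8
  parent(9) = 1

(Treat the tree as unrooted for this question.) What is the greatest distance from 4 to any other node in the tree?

6

The node farthest from 4 is 12, via 4–1–6–8–2–7–12 — 6 edges.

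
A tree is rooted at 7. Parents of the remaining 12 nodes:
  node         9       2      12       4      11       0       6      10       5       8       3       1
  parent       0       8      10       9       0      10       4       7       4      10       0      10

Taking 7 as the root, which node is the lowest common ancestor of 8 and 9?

10

8's ancestor chain is 8, 10, 7 and 9's is 9, 0, 10, 7; they first meet at 10.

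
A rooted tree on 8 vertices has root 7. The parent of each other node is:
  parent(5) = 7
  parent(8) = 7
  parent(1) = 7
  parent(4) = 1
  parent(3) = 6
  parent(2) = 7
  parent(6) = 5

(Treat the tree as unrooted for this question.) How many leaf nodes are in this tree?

4

Exactly 4 nodes have a single neighbour: 2, 3, 4, 8.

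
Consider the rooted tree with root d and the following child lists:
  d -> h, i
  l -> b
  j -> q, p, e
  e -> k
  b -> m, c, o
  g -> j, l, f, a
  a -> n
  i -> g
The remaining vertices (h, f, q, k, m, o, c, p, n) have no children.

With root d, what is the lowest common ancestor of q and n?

Ancestors of q (toward the root): q, j, g, i, d.
Ancestors of n: n, a, g, i, d.
The deepest node appearing in both lists is g.

g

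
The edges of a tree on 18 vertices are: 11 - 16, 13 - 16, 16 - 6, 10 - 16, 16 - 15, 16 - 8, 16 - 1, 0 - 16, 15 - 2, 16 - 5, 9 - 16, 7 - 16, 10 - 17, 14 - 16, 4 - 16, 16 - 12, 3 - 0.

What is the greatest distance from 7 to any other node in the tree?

3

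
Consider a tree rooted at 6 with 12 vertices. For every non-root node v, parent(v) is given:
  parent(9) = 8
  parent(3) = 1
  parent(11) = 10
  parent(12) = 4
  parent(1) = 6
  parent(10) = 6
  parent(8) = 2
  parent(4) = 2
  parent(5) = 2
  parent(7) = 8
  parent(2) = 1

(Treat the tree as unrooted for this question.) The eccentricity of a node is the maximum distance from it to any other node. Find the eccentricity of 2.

The node farthest from 2 is 11, via 2-1-6-10-11 — 4 edges.

4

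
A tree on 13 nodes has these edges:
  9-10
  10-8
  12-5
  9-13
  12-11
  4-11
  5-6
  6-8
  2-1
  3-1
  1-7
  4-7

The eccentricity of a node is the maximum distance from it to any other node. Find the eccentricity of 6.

7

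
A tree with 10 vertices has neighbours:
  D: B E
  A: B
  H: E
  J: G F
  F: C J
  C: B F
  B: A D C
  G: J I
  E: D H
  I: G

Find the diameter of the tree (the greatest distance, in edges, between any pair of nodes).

8

BFS from I reaches H last, at distance 8; BFS from H confirms no node is farther.
Path: I - G - J - F - C - B - D - E - H.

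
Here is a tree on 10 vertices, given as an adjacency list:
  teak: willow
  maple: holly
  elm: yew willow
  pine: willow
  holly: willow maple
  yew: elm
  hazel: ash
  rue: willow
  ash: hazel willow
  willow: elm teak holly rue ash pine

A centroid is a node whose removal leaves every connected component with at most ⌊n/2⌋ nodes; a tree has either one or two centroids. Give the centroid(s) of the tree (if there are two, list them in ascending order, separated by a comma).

If willow is removed the pieces have sizes 2, 2, 2, 1, 1, 1, all ≤ ⌊10/2⌋ = 5.
Every other node leaves some component of size > 5, so the centroid is unique.

willow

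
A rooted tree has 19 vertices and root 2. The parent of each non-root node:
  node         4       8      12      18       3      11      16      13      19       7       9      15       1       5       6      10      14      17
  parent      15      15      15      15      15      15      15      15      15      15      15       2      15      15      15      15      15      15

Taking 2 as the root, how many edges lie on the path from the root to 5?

2–15–5 — 2 edges.

2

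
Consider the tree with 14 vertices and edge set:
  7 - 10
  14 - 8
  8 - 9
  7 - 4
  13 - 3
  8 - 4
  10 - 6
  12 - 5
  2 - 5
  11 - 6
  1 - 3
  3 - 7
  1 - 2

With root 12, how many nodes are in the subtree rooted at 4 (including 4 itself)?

4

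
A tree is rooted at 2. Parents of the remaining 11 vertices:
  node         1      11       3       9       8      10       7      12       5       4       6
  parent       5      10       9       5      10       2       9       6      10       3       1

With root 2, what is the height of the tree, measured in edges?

5

The longest root-to-leaf path is 2-10-5-9-3-4 (5 edges).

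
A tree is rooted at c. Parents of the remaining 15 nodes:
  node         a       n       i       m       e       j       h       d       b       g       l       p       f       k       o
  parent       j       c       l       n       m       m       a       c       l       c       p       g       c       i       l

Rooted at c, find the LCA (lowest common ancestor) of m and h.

m

m's ancestor chain is m, n, c and h's is h, a, j, m, n, c; they first meet at m.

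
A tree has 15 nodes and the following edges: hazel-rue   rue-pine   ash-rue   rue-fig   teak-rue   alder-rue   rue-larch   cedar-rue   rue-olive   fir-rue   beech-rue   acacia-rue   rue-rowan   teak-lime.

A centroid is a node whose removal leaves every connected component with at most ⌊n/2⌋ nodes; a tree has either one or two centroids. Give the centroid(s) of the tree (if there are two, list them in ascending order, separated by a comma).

rue

Removing rue splits the tree into components of sizes 2, 1, 1, 1, 1, 1, 1, 1, 1, 1, 1, 1, 1; the largest is 2 ≤ ⌊15/2⌋ = 7.
Every other node leaves some component of size > 7, so the centroid is unique.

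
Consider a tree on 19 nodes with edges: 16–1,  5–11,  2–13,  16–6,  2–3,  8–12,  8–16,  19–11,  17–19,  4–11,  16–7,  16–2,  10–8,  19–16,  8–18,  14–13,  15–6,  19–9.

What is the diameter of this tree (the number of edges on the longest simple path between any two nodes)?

6

Starting from 4, a farthest node is 14 at distance 6.
One longest path: 4–11–19–16–2–13–14.
So the diameter is 6.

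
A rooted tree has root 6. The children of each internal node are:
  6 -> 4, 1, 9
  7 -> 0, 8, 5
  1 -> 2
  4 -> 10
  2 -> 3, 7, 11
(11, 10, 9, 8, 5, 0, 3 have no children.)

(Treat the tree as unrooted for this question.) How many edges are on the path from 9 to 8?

Walking from 9: 9 – 6 – 1 – 2 – 7 – 8. Length 5.

5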